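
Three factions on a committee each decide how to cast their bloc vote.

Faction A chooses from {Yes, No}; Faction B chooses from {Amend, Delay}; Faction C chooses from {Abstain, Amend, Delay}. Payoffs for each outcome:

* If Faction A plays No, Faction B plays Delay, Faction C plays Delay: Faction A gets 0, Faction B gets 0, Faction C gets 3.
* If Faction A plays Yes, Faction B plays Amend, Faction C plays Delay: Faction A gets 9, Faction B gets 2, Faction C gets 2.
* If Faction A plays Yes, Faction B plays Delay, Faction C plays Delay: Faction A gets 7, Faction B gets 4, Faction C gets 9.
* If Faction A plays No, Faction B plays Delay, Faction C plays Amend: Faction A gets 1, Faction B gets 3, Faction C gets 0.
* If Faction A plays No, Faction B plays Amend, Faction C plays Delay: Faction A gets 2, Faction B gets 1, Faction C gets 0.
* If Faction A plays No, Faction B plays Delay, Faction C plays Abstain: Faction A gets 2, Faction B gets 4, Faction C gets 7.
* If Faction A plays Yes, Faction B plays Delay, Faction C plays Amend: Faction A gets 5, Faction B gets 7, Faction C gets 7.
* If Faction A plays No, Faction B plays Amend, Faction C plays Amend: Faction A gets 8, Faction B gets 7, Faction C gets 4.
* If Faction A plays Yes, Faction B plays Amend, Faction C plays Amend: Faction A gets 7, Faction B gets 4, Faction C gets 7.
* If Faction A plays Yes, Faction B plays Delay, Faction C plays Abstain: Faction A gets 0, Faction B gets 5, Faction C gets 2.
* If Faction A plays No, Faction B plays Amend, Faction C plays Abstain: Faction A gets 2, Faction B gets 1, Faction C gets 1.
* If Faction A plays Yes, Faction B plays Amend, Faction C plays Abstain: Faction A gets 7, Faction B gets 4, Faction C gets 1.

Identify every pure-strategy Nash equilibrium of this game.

Faction A against (Amend, Abstain): payoffs 7, 2 → best response Yes.
Faction A against (Amend, Amend): payoffs 7, 8 → best response No.
Faction A against (Amend, Delay): payoffs 9, 2 → best response Yes.
Faction A against (Delay, Abstain): payoffs 0, 2 → best response No.
Faction A against (Delay, Amend): payoffs 5, 1 → best response Yes.
Faction A against (Delay, Delay): payoffs 7, 0 → best response Yes.
Faction B against (Yes, Abstain): payoffs 4, 5 → best response Delay.
Faction B against (Yes, Amend): payoffs 4, 7 → best response Delay.
Faction B against (Yes, Delay): payoffs 2, 4 → best response Delay.
Faction B against (No, Abstain): payoffs 1, 4 → best response Delay.
Faction B against (No, Amend): payoffs 7, 3 → best response Amend.
Faction B against (No, Delay): payoffs 1, 0 → best response Amend.
Faction C against (Yes, Amend): payoffs 1, 7, 2 → best response Amend.
Faction C against (Yes, Delay): payoffs 2, 7, 9 → best response Delay.
Faction C against (No, Amend): payoffs 1, 4, 0 → best response Amend.
Faction C against (No, Delay): payoffs 7, 0, 3 → best response Abstain.
Mutual best responses: (Yes, Delay, Delay); (No, Amend, Amend); (No, Delay, Abstain).

The pure Nash equilibria are (Yes, Delay, Delay), (No, Amend, Amend), (No, Delay, Abstain).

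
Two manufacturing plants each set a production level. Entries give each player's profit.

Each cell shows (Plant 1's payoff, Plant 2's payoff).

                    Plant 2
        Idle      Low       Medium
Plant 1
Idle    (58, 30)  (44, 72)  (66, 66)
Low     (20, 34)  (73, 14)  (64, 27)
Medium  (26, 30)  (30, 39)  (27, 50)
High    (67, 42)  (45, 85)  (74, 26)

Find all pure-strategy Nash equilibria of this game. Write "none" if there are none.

No pure-strategy Nash equilibrium.

(Idle, Idle): Plant 1 can switch to High (58 → 67). Not NE.
(Idle, Low): Plant 1 can switch to Low (44 → 73). Not NE.
(Idle, Medium): Plant 1 can switch to High (66 → 74). Not NE.
(Low, Idle): Plant 1 can switch to Idle (20 → 58). Not NE.
(Low, Low): Plant 2 can switch to Idle (14 → 34). Not NE.
(Low, Medium): Plant 1 can switch to Idle (64 → 66). Not NE.
(The remaining 6 profiles each have a profitable deviation by the same check.)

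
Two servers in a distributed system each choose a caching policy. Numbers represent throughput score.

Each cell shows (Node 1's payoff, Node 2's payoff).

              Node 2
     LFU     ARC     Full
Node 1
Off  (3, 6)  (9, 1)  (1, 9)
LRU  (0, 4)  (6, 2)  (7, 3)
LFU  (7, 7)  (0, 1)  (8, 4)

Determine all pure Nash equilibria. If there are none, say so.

Node 1 against LFU: payoffs 3, 0, 7 → best response LFU.
Node 1 against ARC: payoffs 9, 6, 0 → best response Off.
Node 1 against Full: payoffs 1, 7, 8 → best response LFU.
Node 2 against Off: payoffs 6, 1, 9 → best response Full.
Node 2 against LRU: payoffs 4, 2, 3 → best response LFU.
Node 2 against LFU: payoffs 7, 1, 4 → best response LFU.
Mutual best responses: (LFU, LFU).

The unique pure-strategy Nash equilibrium is (LFU, LFU).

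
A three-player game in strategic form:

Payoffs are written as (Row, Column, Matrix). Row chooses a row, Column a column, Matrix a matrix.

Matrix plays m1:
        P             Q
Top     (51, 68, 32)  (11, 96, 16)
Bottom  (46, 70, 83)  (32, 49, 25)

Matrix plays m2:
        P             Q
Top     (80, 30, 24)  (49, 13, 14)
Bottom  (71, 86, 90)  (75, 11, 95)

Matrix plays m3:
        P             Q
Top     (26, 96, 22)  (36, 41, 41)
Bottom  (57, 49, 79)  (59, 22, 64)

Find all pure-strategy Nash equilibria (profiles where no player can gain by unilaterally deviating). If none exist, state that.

For each strategy profile, look for a profitable unilateral deviation.
(Top, P, m1): Column can switch to Q (68 → 96). Not NE.
(Top, P, m2): Matrix can switch to m1 (24 → 32). Not NE.
(Top, P, m3): Row can switch to Bottom (26 → 57). Not NE.
(Top, Q, m1): Row can switch to Bottom (11 → 32). Not NE.
(Top, Q, m2): Row can switch to Bottom (49 → 75). Not NE.
(Top, Q, m3): Row can switch to Bottom (36 → 59). Not NE.
(The remaining 6 profiles each have a profitable deviation by the same check.)

No pure-strategy Nash equilibrium.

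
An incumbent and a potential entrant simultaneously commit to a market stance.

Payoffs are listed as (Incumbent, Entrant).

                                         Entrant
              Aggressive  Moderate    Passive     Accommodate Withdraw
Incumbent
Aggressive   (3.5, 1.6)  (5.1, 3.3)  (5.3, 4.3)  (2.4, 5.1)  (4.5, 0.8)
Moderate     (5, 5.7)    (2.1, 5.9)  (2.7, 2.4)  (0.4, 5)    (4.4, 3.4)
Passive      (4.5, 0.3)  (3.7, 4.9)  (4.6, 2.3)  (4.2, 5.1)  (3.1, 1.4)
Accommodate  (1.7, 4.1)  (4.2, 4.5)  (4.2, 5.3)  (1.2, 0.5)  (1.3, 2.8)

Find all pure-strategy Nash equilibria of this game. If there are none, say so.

The unique pure-strategy Nash equilibrium is (Passive, Accommodate).

For each strategy profile, look for a profitable unilateral deviation.
(Aggressive, Aggressive): Incumbent can switch to Moderate (3.5 → 5). Not NE.
(Aggressive, Moderate): Entrant can switch to Passive (3.3 → 4.3). Not NE.
(Aggressive, Passive): Entrant can switch to Accommodate (4.3 → 5.1). Not NE.
(Aggressive, Accommodate): Incumbent can switch to Passive (2.4 → 4.2). Not NE.
(Aggressive, Withdraw): Entrant can switch to Aggressive (0.8 → 1.6). Not NE.
(Moderate, Aggressive): Entrant can switch to Moderate (5.7 → 5.9). Not NE.
(Moderate, Moderate): Incumbent can switch to Aggressive (2.1 → 5.1). Not NE.
(Moderate, Passive): Incumbent can switch to Aggressive (2.7 → 5.3). Not NE.
(Passive, Accommodate): Incumbent gets 4.2, best alternative 2.4; Entrant gets 5.1, best alternative 4.9. No profitable deviation — NE.
(The remaining 11 profiles each have a profitable deviation by the same check.)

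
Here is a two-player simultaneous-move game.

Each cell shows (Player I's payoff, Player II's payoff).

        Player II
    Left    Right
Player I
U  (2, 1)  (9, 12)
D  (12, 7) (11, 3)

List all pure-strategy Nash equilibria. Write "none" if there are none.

(D, Left)

Player I against Left: payoffs 2, 12 → best response D.
Player I against Right: payoffs 9, 11 → best response D.
Player II against U: payoffs 1, 12 → best response Right.
Player II against D: payoffs 7, 3 → best response Left.
Mutual best responses: (D, Left).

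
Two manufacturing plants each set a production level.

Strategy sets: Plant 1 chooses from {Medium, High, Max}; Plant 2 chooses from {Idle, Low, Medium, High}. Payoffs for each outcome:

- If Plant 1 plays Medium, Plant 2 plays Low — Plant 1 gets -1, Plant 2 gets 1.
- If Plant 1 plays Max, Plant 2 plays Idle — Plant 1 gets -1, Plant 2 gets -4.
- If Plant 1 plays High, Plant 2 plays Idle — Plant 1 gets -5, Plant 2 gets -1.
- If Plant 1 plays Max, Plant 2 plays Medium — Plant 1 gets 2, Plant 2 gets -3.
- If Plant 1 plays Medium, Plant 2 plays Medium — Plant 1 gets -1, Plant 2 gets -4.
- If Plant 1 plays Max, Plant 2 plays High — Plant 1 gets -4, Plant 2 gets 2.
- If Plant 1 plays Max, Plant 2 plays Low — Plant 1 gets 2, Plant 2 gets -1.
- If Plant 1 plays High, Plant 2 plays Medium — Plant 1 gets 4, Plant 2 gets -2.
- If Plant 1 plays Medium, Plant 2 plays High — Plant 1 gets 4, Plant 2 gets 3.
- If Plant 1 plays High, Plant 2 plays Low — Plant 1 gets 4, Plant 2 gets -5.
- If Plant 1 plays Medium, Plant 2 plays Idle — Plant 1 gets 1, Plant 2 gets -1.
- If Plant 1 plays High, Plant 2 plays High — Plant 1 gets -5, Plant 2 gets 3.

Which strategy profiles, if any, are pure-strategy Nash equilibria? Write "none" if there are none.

Pure NE: (Medium, High)

For each strategy profile, look for a profitable unilateral deviation.
(Medium, Idle): Plant 2 can switch to Low (-1 → 1). Not NE.
(Medium, Low): Plant 1 can switch to High (-1 → 4). Not NE.
(Medium, Medium): Plant 1 can switch to High (-1 → 4). Not NE.
(Medium, High): Plant 1 gets 4, best alternative -4; Plant 2 gets 3, best alternative 1. No profitable deviation — NE.
(High, Idle): Plant 1 can switch to Medium (-5 → 1). Not NE.
(High, Low): Plant 2 can switch to Idle (-5 → -1). Not NE.
(High, Medium): Plant 2 can switch to Idle (-2 → -1). Not NE.
(High, High): Plant 1 can switch to Medium (-5 → 4). Not NE.
(Max, Idle): Plant 1 can switch to Medium (-1 → 1). Not NE.
(The remaining 3 profiles each have a profitable deviation by the same check.)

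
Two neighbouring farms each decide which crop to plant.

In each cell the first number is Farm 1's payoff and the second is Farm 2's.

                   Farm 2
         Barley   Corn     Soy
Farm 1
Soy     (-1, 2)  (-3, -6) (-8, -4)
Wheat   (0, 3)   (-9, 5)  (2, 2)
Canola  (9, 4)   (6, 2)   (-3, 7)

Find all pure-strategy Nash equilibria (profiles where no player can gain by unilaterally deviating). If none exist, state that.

This game has no pure Nash equilibrium.

(Soy, Barley): Farm 1 can switch to Wheat (-1 → 0). Not NE.
(Soy, Corn): Farm 1 can switch to Canola (-3 → 6). Not NE.
(Soy, Soy): Farm 1 can switch to Wheat (-8 → 2). Not NE.
(Wheat, Barley): Farm 1 can switch to Canola (0 → 9). Not NE.
(Wheat, Corn): Farm 1 can switch to Soy (-9 → -3). Not NE.
(Wheat, Soy): Farm 2 can switch to Barley (2 → 3). Not NE.
(Canola, Barley): Farm 2 can switch to Soy (4 → 7). Not NE.
(Canola, Corn): Farm 2 can switch to Barley (2 → 4). Not NE.
(Canola, Soy): Farm 1 can switch to Wheat (-3 → 2). Not NE.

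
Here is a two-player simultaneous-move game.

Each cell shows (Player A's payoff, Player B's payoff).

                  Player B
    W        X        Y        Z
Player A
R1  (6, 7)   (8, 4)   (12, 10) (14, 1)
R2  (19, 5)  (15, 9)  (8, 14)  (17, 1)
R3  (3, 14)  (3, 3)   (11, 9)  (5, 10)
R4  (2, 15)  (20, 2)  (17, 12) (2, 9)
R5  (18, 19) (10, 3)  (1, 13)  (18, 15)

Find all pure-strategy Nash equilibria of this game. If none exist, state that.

There is no pure-strategy Nash equilibrium.

(R1, W): Player A can switch to R2 (6 → 19). Not NE.
(R1, X): Player A can switch to R2 (8 → 15). Not NE.
(R1, Y): Player A can switch to R4 (12 → 17). Not NE.
(R1, Z): Player A can switch to R2 (14 → 17). Not NE.
(R2, W): Player B can switch to X (5 → 9). Not NE.
(R2, X): Player A can switch to R4 (15 → 20). Not NE.
(R2, Y): Player A can switch to R1 (8 → 12). Not NE.
(R2, Z): Player A can switch to R5 (17 → 18). Not NE.
(R3, W): Player A can switch to R1 (3 → 6). Not NE.
(R3, X): Player A can switch to R1 (3 → 8). Not NE.
(R3, Y): Player A can switch to R1 (11 → 12). Not NE.
(R3, Z): Player A can switch to R1 (5 → 14). Not NE.
(The remaining 8 profiles each have a profitable deviation by the same check.)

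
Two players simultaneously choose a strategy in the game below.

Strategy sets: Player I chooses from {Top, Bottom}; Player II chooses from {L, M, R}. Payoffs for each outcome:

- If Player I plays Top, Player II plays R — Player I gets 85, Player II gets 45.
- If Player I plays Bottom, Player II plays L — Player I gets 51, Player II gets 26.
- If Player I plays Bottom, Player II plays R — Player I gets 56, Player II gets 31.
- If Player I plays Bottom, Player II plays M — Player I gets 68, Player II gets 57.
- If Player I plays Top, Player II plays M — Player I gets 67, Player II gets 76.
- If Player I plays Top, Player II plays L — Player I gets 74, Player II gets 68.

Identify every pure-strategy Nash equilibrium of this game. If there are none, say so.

(Top, L): Player II can switch to M (68 → 76). Not NE.
(Top, M): Player I can switch to Bottom (67 → 68). Not NE.
(Top, R): Player II can switch to L (45 → 68). Not NE.
(Bottom, L): Player I can switch to Top (51 → 74). Not NE.
(Bottom, M): Player I gets 68, best alternative 67; Player II gets 57, best alternative 31. No profitable deviation — NE.
(Bottom, R): Player I can switch to Top (56 → 85). Not NE.

(Bottom, M)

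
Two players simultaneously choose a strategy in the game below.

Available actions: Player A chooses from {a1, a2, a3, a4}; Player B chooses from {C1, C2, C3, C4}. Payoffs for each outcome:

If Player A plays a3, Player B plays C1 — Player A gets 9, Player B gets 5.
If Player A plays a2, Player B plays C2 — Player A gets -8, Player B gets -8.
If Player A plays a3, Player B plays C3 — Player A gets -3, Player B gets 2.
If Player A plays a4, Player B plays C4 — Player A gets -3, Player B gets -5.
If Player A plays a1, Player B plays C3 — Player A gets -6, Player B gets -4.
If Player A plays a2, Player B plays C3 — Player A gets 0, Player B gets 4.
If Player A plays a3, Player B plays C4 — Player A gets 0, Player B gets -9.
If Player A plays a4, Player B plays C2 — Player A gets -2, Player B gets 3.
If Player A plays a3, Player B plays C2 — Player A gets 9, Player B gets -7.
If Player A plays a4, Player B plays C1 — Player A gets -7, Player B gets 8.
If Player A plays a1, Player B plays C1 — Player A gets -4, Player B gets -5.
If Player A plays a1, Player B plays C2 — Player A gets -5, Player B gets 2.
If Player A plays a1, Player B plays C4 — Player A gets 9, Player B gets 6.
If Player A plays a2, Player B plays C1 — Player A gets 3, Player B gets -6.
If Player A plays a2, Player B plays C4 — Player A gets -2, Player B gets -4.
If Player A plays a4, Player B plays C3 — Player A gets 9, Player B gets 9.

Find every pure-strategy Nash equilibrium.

(a1, C4); (a3, C1); (a4, C3)

For each player, find the best response to each opponent profile; mutual best responses are the pure NE.
Player A against C1: payoffs -4, 3, 9, -7 → best response a3.
Player A against C2: payoffs -5, -8, 9, -2 → best response a3.
Player A against C3: payoffs -6, 0, -3, 9 → best response a4.
Player A against C4: payoffs 9, -2, 0, -3 → best response a1.
Player B against a1: payoffs -5, 2, -4, 6 → best response C4.
Player B against a2: payoffs -6, -8, 4, -4 → best response C3.
Player B against a3: payoffs 5, -7, 2, -9 → best response C1.
Player B against a4: payoffs 8, 3, 9, -5 → best response C3.
Mutual best responses: (a1, C4); (a3, C1); (a4, C3).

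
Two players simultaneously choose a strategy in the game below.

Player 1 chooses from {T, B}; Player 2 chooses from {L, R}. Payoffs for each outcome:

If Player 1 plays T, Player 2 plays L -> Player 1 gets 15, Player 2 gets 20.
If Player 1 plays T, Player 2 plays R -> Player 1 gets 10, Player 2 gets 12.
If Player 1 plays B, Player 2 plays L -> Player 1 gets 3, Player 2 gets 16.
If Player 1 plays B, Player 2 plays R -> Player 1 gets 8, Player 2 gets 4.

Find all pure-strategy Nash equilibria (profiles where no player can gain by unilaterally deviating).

(T, L)

Mark each player's best response to every combination of opponents' strategies; a profile where every player is best-responding is a pure Nash equilibrium.
Player 1 against L: payoffs 15, 3 → best response T.
Player 1 against R: payoffs 10, 8 → best response T.
Player 2 against T: payoffs 20, 12 → best response L.
Player 2 against B: payoffs 16, 4 → best response L.
Mutual best responses: (T, L).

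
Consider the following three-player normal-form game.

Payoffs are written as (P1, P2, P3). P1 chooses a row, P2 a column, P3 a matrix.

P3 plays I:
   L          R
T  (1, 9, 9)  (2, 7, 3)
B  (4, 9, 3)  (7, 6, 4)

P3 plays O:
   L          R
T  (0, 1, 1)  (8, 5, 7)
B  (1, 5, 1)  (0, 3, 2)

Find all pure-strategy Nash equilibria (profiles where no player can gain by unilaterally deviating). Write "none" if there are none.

(T, R, O); (B, L, I)

Check each profile: it is a Nash equilibrium iff no player can strictly gain by switching unilaterally.
(T, L, I): P1 can switch to B (1 → 4). Not NE.
(T, L, O): P1 can switch to B (0 → 1). Not NE.
(T, R, I): P1 can switch to B (2 → 7). Not NE.
(T, R, O): P1 gets 8, best alternative 0; P2 gets 5, best alternative 1; P3 gets 7, best alternative 3. No profitable deviation — NE.
(B, L, I): P1 gets 4, best alternative 1; P2 gets 9, best alternative 6; P3 gets 3, best alternative 1. No profitable deviation — NE.
(B, L, O): P3 can switch to I (1 → 3). Not NE.
(B, R, I): P2 can switch to L (6 → 9). Not NE.
(B, R, O): P1 can switch to T (0 → 8). Not NE.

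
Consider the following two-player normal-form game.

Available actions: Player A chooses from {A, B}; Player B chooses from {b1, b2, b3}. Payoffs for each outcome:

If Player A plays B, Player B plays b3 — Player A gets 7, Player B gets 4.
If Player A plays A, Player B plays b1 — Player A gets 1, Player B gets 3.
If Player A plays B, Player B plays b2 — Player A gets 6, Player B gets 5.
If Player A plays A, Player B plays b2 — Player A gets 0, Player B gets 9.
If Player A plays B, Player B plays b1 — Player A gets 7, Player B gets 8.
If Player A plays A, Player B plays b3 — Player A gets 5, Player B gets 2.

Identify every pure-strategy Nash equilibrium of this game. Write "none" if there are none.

(A, b1): Player A can switch to B (1 → 7). Not NE.
(A, b2): Player A can switch to B (0 → 6). Not NE.
(A, b3): Player A can switch to B (5 → 7). Not NE.
(B, b1): Player A gets 7, best alternative 1; Player B gets 8, best alternative 5. No profitable deviation — NE.
(B, b2): Player B can switch to b1 (5 → 8). Not NE.
(B, b3): Player B can switch to b1 (4 → 8). Not NE.

(B, b1)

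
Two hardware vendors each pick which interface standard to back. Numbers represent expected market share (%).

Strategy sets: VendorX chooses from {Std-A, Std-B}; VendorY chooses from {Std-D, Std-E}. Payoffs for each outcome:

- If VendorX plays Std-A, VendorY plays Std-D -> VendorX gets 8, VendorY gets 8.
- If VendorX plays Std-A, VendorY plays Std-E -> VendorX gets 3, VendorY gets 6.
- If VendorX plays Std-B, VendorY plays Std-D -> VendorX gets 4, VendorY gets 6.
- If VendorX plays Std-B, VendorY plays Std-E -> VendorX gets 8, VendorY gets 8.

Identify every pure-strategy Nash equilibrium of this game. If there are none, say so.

The pure Nash equilibria are (Std-A, Std-D), (Std-B, Std-E).

(Std-A, Std-D): VendorX gets 8, best alternative 4; VendorY gets 8, best alternative 6. No profitable deviation — NE.
(Std-A, Std-E): VendorX can switch to Std-B (3 → 8). Not NE.
(Std-B, Std-D): VendorX can switch to Std-A (4 → 8). Not NE.
(Std-B, Std-E): VendorX gets 8, best alternative 3; VendorY gets 8, best alternative 6. No profitable deviation — NE.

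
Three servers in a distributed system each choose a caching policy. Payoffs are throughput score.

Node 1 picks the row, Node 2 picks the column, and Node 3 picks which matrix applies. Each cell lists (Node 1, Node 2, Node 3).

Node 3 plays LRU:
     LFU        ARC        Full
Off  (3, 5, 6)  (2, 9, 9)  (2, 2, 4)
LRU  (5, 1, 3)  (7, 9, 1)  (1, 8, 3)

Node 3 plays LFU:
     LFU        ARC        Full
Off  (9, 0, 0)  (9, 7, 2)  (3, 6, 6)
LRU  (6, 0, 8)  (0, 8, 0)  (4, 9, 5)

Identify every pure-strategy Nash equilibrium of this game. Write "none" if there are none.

(Off, LFU, LRU): Node 1 can switch to LRU (3 → 5). Not NE.
(Off, LFU, LFU): Node 2 can switch to ARC (0 → 7). Not NE.
(Off, ARC, LRU): Node 1 can switch to LRU (2 → 7). Not NE.
(Off, ARC, LFU): Node 3 can switch to LRU (2 → 9). Not NE.
(Off, Full, LRU): Node 2 can switch to LFU (2 → 5). Not NE.
(Off, Full, LFU): Node 1 can switch to LRU (3 → 4). Not NE.
(LRU, LFU, LRU): Node 2 can switch to ARC (1 → 9). Not NE.
(LRU, LFU, LFU): Node 1 can switch to Off (6 → 9). Not NE.
(LRU, ARC, LRU): Node 1 gets 7, best alternative 2; Node 2 gets 9, best alternative 8; Node 3 gets 1, best alternative 0. No profitable deviation — NE.
(LRU, Full, LFU): Node 1 gets 4, best alternative 3; Node 2 gets 9, best alternative 8; Node 3 gets 5, best alternative 3. No profitable deviation — NE.
(The remaining 2 profiles each have a profitable deviation by the same check.)

The pure Nash equilibria are (LRU, ARC, LRU), (LRU, Full, LFU).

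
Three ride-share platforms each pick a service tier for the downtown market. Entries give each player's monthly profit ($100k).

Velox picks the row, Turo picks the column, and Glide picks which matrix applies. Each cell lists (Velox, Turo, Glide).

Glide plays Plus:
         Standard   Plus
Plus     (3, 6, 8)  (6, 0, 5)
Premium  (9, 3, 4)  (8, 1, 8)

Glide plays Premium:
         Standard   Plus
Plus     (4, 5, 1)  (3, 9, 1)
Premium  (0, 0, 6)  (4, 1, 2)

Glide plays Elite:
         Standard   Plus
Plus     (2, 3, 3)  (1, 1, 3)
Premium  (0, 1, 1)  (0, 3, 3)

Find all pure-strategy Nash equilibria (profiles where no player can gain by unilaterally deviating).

(Plus, Standard, Plus): Velox can switch to Premium (3 → 9). Not NE.
(Plus, Standard, Premium): Turo can switch to Plus (5 → 9). Not NE.
(Plus, Standard, Elite): Glide can switch to Plus (3 → 8). Not NE.
(Plus, Plus, Plus): Velox can switch to Premium (6 → 8). Not NE.
(Plus, Plus, Premium): Velox can switch to Premium (3 → 4). Not NE.
(Plus, Plus, Elite): Turo can switch to Standard (1 → 3). Not NE.
(Premium, Standard, Plus): Glide can switch to Premium (4 → 6). Not NE.
(Premium, Standard, Premium): Velox can switch to Plus (0 → 4). Not NE.
(Premium, Standard, Elite): Velox can switch to Plus (0 → 2). Not NE.
(Premium, Plus, Plus): Turo can switch to Standard (1 → 3). Not NE.
(The remaining 2 profiles each have a profitable deviation by the same check.)

none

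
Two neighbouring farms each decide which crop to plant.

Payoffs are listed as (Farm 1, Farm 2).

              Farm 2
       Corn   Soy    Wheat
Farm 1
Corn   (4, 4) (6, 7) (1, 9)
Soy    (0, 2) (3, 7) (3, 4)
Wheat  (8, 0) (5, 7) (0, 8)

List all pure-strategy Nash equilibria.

This game has no pure Nash equilibrium.

Mark each player's best response to every combination of opponents' strategies; a profile where every player is best-responding is a pure Nash equilibrium.
Farm 1 against Corn: payoffs 4, 0, 8 → best response Wheat.
Farm 1 against Soy: payoffs 6, 3, 5 → best response Corn.
Farm 1 against Wheat: payoffs 1, 3, 0 → best response Soy.
Farm 2 against Corn: payoffs 4, 7, 9 → best response Wheat.
Farm 2 against Soy: payoffs 2, 7, 4 → best response Soy.
Farm 2 against Wheat: payoffs 0, 7, 8 → best response Wheat.
No profile is a mutual best response for all players.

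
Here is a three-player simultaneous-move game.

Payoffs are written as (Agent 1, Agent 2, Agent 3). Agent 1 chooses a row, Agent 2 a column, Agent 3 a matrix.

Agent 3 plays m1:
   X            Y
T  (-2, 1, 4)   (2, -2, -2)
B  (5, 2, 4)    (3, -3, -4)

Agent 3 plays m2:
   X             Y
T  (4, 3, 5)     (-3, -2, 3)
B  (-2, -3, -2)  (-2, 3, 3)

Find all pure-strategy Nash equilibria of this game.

Pure-strategy Nash equilibria: (T, X, m2) and (B, X, m1) and (B, Y, m2)

(T, X, m1): Agent 1 can switch to B (-2 → 5). Not NE.
(T, X, m2): Agent 1 gets 4, best alternative -2; Agent 2 gets 3, best alternative -2; Agent 3 gets 5, best alternative 4. No profitable deviation — NE.
(T, Y, m1): Agent 1 can switch to B (2 → 3). Not NE.
(T, Y, m2): Agent 1 can switch to B (-3 → -2). Not NE.
(B, X, m1): Agent 1 gets 5, best alternative -2; Agent 2 gets 2, best alternative -3; Agent 3 gets 4, best alternative -2. No profitable deviation — NE.
(B, X, m2): Agent 1 can switch to T (-2 → 4). Not NE.
(B, Y, m1): Agent 2 can switch to X (-3 → 2). Not NE.
(B, Y, m2): Agent 1 gets -2, best alternative -3; Agent 2 gets 3, best alternative -3; Agent 3 gets 3, best alternative -4. No profitable deviation — NE.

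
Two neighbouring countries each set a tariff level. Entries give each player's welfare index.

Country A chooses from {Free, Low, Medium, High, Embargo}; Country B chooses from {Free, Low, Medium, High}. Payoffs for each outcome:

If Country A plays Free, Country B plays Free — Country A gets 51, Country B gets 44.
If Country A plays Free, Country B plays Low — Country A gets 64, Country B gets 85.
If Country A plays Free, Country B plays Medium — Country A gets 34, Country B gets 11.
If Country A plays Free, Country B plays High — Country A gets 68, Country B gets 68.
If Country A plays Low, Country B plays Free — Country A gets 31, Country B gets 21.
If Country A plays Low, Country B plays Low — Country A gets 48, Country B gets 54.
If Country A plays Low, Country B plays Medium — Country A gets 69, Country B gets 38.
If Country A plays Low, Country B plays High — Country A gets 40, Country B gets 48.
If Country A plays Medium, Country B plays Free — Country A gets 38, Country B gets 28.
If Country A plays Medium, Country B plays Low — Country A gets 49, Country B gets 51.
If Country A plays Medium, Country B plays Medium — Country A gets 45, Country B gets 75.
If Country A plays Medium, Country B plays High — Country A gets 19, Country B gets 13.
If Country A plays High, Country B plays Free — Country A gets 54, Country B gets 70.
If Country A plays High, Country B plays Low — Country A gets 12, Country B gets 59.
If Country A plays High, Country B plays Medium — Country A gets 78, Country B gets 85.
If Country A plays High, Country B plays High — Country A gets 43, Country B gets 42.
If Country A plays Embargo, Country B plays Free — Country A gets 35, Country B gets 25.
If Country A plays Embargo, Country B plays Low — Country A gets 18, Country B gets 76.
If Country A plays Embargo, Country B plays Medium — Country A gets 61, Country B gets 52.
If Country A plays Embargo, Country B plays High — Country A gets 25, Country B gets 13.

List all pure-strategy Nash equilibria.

For each player, find the best response to each opponent profile; mutual best responses are the pure NE.
Country A against Free: payoffs 51, 31, 38, 54, 35 → best response High.
Country A against Low: payoffs 64, 48, 49, 12, 18 → best response Free.
Country A against Medium: payoffs 34, 69, 45, 78, 61 → best response High.
Country A against High: payoffs 68, 40, 19, 43, 25 → best response Free.
Country B against Free: payoffs 44, 85, 11, 68 → best response Low.
Country B against Low: payoffs 21, 54, 38, 48 → best response Low.
Country B against Medium: payoffs 28, 51, 75, 13 → best response Medium.
Country B against High: payoffs 70, 59, 85, 42 → best response Medium.
Country B against Embargo: payoffs 25, 76, 52, 13 → best response Low.
Mutual best responses: (Free, Low); (High, Medium).

(Free, Low), (High, Medium)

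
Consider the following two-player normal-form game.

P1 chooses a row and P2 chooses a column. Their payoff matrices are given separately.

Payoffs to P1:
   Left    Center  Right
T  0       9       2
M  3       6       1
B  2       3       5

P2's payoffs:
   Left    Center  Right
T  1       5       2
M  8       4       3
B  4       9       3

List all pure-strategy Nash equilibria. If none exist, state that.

Pure-strategy Nash equilibria: (T, Center) and (M, Left)

P1 against Left: payoffs 0, 3, 2 → best response M.
P1 against Center: payoffs 9, 6, 3 → best response T.
P1 against Right: payoffs 2, 1, 5 → best response B.
P2 against T: payoffs 1, 5, 2 → best response Center.
P2 against M: payoffs 8, 4, 3 → best response Left.
P2 against B: payoffs 4, 9, 3 → best response Center.
Mutual best responses: (T, Center); (M, Left).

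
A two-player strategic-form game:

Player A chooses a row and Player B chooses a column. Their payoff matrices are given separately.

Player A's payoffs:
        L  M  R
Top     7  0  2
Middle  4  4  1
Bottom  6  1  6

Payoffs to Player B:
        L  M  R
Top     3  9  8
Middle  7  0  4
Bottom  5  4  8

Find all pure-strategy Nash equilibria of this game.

(Bottom, R)

Player A against L: payoffs 7, 4, 6 → best response Top.
Player A against M: payoffs 0, 4, 1 → best response Middle.
Player A against R: payoffs 2, 1, 6 → best response Bottom.
Player B against Top: payoffs 3, 9, 8 → best response M.
Player B against Middle: payoffs 7, 0, 4 → best response L.
Player B against Bottom: payoffs 5, 4, 8 → best response R.
Mutual best responses: (Bottom, R).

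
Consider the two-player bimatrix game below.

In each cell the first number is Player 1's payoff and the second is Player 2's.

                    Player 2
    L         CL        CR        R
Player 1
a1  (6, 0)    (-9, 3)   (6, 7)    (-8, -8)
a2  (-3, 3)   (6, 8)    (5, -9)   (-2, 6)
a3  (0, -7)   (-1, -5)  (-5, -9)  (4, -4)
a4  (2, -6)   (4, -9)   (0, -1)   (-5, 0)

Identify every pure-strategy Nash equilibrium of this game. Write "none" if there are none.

Player 1 against L: payoffs 6, -3, 0, 2 → best response a1.
Player 1 against CL: payoffs -9, 6, -1, 4 → best response a2.
Player 1 against CR: payoffs 6, 5, -5, 0 → best response a1.
Player 1 against R: payoffs -8, -2, 4, -5 → best response a3.
Player 2 against a1: payoffs 0, 3, 7, -8 → best response CR.
Player 2 against a2: payoffs 3, 8, -9, 6 → best response CL.
Player 2 against a3: payoffs -7, -5, -9, -4 → best response R.
Player 2 against a4: payoffs -6, -9, -1, 0 → best response R.
Mutual best responses: (a1, CR); (a2, CL); (a3, R).

The pure Nash equilibria are (a1, CR), (a2, CL), (a3, R).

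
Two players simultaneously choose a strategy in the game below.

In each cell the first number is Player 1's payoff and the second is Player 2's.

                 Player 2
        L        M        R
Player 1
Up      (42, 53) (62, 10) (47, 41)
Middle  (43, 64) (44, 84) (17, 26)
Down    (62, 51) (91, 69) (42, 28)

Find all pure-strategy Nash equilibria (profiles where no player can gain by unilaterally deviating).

Pure NE: (Down, M)

Player 1 against L: payoffs 42, 43, 62 → best response Down.
Player 1 against M: payoffs 62, 44, 91 → best response Down.
Player 1 against R: payoffs 47, 17, 42 → best response Up.
Player 2 against Up: payoffs 53, 10, 41 → best response L.
Player 2 against Middle: payoffs 64, 84, 26 → best response M.
Player 2 against Down: payoffs 51, 69, 28 → best response M.
Mutual best responses: (Down, M).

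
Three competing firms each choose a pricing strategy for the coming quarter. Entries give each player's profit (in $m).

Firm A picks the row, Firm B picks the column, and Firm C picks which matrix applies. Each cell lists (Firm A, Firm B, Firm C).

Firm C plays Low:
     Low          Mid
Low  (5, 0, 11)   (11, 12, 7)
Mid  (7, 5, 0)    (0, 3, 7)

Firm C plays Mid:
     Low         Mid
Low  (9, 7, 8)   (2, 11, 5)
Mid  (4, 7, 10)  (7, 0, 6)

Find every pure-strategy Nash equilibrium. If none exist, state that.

Pure NE: (Low, Mid, Low)

(Low, Low, Low): Firm A can switch to Mid (5 → 7). Not NE.
(Low, Low, Mid): Firm B can switch to Mid (7 → 11). Not NE.
(Low, Mid, Low): Firm A gets 11, best alternative 0; Firm B gets 12, best alternative 0; Firm C gets 7, best alternative 5. No profitable deviation — NE.
(Low, Mid, Mid): Firm A can switch to Mid (2 → 7). Not NE.
(Mid, Low, Low): Firm C can switch to Mid (0 → 10). Not NE.
(Mid, Low, Mid): Firm A can switch to Low (4 → 9). Not NE.
(Mid, Mid, Low): Firm A can switch to Low (0 → 11). Not NE.
(Mid, Mid, Mid): Firm B can switch to Low (0 → 7). Not NE.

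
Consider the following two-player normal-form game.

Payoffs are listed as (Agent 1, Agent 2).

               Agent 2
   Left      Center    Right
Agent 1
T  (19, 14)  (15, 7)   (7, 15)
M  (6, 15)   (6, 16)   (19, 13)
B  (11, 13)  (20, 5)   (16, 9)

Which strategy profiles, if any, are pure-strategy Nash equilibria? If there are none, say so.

Check each profile: it is a Nash equilibrium iff no player can strictly gain by switching unilaterally.
(T, Left): Agent 2 can switch to Right (14 → 15). Not NE.
(T, Center): Agent 1 can switch to B (15 → 20). Not NE.
(T, Right): Agent 1 can switch to M (7 → 19). Not NE.
(M, Left): Agent 1 can switch to T (6 → 19). Not NE.
(M, Center): Agent 1 can switch to T (6 → 15). Not NE.
(M, Right): Agent 2 can switch to Left (13 → 15). Not NE.
(B, Left): Agent 1 can switch to T (11 → 19). Not NE.
(B, Center): Agent 2 can switch to Left (5 → 13). Not NE.
(The remaining 1 profile has a profitable deviation by the same check.)

No pure-strategy Nash equilibrium.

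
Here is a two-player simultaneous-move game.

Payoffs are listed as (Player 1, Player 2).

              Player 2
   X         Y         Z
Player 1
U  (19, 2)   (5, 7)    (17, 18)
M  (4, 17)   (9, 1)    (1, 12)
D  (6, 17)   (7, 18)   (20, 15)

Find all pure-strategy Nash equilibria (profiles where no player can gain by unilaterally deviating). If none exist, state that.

(U, X): Player 2 can switch to Y (2 → 7). Not NE.
(U, Y): Player 1 can switch to M (5 → 9). Not NE.
(U, Z): Player 1 can switch to D (17 → 20). Not NE.
(M, X): Player 1 can switch to U (4 → 19). Not NE.
(M, Y): Player 2 can switch to X (1 → 17). Not NE.
(M, Z): Player 1 can switch to U (1 → 17). Not NE.
(D, X): Player 1 can switch to U (6 → 19). Not NE.
(D, Y): Player 1 can switch to M (7 → 9). Not NE.
(D, Z): Player 2 can switch to X (15 → 17). Not NE.

No pure-strategy Nash equilibrium.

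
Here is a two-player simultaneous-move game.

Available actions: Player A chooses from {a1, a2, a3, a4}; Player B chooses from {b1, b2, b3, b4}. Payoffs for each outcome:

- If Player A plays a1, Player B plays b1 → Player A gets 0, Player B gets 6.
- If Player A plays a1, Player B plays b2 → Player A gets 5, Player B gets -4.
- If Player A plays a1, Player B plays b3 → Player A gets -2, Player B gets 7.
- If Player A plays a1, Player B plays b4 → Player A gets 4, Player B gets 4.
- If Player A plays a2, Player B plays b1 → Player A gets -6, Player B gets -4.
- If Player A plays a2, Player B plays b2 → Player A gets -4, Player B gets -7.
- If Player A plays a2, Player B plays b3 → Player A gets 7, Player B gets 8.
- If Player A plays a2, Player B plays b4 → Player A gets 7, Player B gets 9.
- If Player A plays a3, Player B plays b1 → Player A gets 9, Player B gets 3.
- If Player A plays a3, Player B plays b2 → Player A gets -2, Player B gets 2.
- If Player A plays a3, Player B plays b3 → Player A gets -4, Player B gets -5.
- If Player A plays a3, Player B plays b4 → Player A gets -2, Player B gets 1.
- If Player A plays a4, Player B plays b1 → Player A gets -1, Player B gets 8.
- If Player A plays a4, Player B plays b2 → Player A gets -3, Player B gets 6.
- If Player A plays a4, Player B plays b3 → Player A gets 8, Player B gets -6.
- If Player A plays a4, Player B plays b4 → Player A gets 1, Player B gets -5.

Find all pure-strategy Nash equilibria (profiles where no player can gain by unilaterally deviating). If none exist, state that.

(a1, b1): Player A can switch to a3 (0 → 9). Not NE.
(a1, b2): Player B can switch to b1 (-4 → 6). Not NE.
(a1, b3): Player A can switch to a2 (-2 → 7). Not NE.
(a1, b4): Player A can switch to a2 (4 → 7). Not NE.
(a2, b1): Player A can switch to a1 (-6 → 0). Not NE.
(a2, b2): Player A can switch to a1 (-4 → 5). Not NE.
(a2, b4): Player A gets 7, best alternative 4; Player B gets 9, best alternative 8. No profitable deviation — NE.
(a3, b1): Player A gets 9, best alternative 0; Player B gets 3, best alternative 2. No profitable deviation — NE.
(The remaining 8 profiles each have a profitable deviation by the same check.)

(a2, b4) and (a3, b1)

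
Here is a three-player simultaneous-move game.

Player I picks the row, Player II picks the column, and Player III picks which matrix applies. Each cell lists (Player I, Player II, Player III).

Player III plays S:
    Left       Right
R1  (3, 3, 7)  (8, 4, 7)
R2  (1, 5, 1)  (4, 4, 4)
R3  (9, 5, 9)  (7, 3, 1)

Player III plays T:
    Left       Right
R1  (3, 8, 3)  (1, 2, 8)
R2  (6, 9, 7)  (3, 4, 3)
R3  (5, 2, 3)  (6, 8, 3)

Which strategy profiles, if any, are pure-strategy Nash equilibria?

Pure-strategy Nash equilibria: (R2, Left, T); (R3, Left, S); (R3, Right, T)

(R1, Left, S): Player I can switch to R3 (3 → 9). Not NE.
(R1, Left, T): Player I can switch to R2 (3 → 6). Not NE.
(R1, Right, S): Player III can switch to T (7 → 8). Not NE.
(R1, Right, T): Player I can switch to R2 (1 → 3). Not NE.
(R2, Left, S): Player I can switch to R1 (1 → 3). Not NE.
(R2, Left, T): Player I gets 6, best alternative 5; Player II gets 9, best alternative 4; Player III gets 7, best alternative 1. No profitable deviation — NE.
(R2, Right, S): Player I can switch to R1 (4 → 8). Not NE.
(R2, Right, T): Player I can switch to R3 (3 → 6). Not NE.
(R3, Left, S): Player I gets 9, best alternative 3; Player II gets 5, best alternative 3; Player III gets 9, best alternative 3. No profitable deviation — NE.
(R3, Left, T): Player I can switch to R2 (5 → 6). Not NE.
(R3, Right, S): Player I can switch to R1 (7 → 8). Not NE.
(R3, Right, T): Player I gets 6, best alternative 3; Player II gets 8, best alternative 2; Player III gets 3, best alternative 1. No profitable deviation — NE.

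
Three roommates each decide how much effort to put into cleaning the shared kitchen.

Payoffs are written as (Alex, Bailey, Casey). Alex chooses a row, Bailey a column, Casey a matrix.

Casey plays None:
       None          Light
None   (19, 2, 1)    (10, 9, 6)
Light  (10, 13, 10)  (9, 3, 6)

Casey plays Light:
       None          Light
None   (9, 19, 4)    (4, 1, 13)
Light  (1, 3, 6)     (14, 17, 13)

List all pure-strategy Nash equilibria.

(None, None, Light) and (Light, Light, Light)

(None, None, None): Bailey can switch to Light (2 → 9). Not NE.
(None, None, Light): Alex gets 9, best alternative 1; Bailey gets 19, best alternative 1; Casey gets 4, best alternative 1. No profitable deviation — NE.
(None, Light, None): Casey can switch to Light (6 → 13). Not NE.
(None, Light, Light): Alex can switch to Light (4 → 14). Not NE.
(Light, None, None): Alex can switch to None (10 → 19). Not NE.
(Light, None, Light): Alex can switch to None (1 → 9). Not NE.
(Light, Light, None): Alex can switch to None (9 → 10). Not NE.
(Light, Light, Light): Alex gets 14, best alternative 4; Bailey gets 17, best alternative 3; Casey gets 13, best alternative 6. No profitable deviation — NE.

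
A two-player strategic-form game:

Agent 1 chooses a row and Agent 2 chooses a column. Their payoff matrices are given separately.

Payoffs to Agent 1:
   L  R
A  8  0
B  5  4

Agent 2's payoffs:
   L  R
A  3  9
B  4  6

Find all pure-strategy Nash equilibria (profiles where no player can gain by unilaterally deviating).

Mark each player's best response to every combination of opponents' strategies; a profile where every player is best-responding is a pure Nash equilibrium.
Agent 1 against L: payoffs 8, 5 → best response A.
Agent 1 against R: payoffs 0, 4 → best response B.
Agent 2 against A: payoffs 3, 9 → best response R.
Agent 2 against B: payoffs 4, 6 → best response R.
Mutual best responses: (B, R).

The unique pure-strategy Nash equilibrium is (B, R).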